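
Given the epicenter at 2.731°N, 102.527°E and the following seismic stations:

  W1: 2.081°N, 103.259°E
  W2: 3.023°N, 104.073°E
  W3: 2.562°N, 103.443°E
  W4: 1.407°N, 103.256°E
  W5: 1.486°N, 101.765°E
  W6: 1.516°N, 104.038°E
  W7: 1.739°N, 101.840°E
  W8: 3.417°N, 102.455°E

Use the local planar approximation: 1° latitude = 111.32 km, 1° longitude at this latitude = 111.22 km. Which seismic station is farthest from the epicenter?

Distances from 2.731°N, 102.527°E:
W1: 108.921 km
W2: 174.992 km
W3: 103.600 km
W4: 168.217 km
W5: 162.452 km
W6: 215.721 km
W7: 134.287 km
W8: 76.784 km
Maximum: W6 at 215.721 km.

W6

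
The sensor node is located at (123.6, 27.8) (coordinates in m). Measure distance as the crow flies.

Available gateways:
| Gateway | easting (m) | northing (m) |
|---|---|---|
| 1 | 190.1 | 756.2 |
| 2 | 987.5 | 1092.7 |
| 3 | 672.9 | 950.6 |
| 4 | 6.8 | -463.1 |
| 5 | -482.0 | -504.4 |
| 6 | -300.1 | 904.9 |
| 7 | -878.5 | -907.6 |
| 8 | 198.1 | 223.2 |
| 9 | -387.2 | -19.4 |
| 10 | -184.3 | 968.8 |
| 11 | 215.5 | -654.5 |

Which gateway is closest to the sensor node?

Distances from (123.6, 27.8):
1: √((66.5)² + (728.4)²) = √(4422.250 + 530566.560) = 731.4 m
2: √((863.9)² + (1064.9)²) = √(746323.210 + 1134012.010) = 1371.3 m
3: √((549.3)² + (922.8)²) = √(301730.490 + 851559.840) = 1073.9 m
4: √((-116.8)² + (-490.9)²) = √(13642.240 + 240982.810) = 504.6 m
5: √((-605.6)² + (-532.2)²) = √(366751.360 + 283236.840) = 806.2 m
6: √((-423.7)² + (877.1)²) = √(179521.690 + 769304.410) = 974.1 m
7: √((-1002.1)² + (-935.4)²) = √(1004204.410 + 874973.160) = 1370.8 m
8: √((74.5)² + (195.4)²) = √(5550.250 + 38181.160) = 209.1 m
9: √((-510.8)² + (-47.2)²) = √(260916.640 + 2227.840) = 513.0 m
10: √((-307.9)² + (941.0)²) = √(94802.410 + 885481.000) = 990.1 m
11: √((91.9)² + (-682.3)²) = √(8445.610 + 465533.290) = 688.5 m
Minimum: 8 at 209.1 m.

8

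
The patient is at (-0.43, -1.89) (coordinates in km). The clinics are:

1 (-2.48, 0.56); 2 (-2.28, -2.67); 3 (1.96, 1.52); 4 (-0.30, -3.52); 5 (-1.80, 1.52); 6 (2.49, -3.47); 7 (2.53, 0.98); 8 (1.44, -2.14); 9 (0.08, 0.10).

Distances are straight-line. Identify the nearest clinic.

4

Distances from (-0.43, -1.89):
1: √((-2.05)² + (2.45)²) = √(4.2025 + 6.0025) = 3.19 km
2: √((-1.85)² + (-0.78)²) = √(3.4225 + 0.6084) = 2.01 km
3: √((2.39)² + (3.41)²) = √(5.7121 + 11.6281) = 4.16 km
4: √((0.13)² + (-1.63)²) = √(0.0169 + 2.6569) = 1.64 km
5: √((-1.37)² + (3.41)²) = √(1.8769 + 11.6281) = 3.67 km
6: √((2.92)² + (-1.58)²) = √(8.5264 + 2.4964) = 3.32 km
7: √((2.96)² + (2.87)²) = √(8.7616 + 8.2369) = 4.12 km
8: √((1.87)² + (-0.25)²) = √(3.4969 + 0.0625) = 1.89 km
9: √((0.51)² + (1.99)²) = √(0.2601 + 3.9601) = 2.05 km
Minimum: 4 at 1.64 km.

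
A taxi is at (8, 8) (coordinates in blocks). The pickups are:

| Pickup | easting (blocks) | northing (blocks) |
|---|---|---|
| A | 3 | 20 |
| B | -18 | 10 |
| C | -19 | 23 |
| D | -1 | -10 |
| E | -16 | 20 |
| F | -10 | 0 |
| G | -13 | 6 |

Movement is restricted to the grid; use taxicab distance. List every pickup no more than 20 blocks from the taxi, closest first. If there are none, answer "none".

Distances from (8, 8):
A: |-5| + |12| = 5 + 12 = 17 blocks
B: |-26| + |2| = 26 + 2 = 28 blocks
C: |-27| + |15| = 27 + 15 = 42 blocks
D: |-9| + |-18| = 9 + 18 = 27 blocks
E: |-24| + |12| = 24 + 12 = 36 blocks
F: |-18| + |-8| = 18 + 8 = 26 blocks
G: |-21| + |-2| = 21 + 2 = 23 blocks
Threshold 20 blocks: A (17 blocks) is within range.

A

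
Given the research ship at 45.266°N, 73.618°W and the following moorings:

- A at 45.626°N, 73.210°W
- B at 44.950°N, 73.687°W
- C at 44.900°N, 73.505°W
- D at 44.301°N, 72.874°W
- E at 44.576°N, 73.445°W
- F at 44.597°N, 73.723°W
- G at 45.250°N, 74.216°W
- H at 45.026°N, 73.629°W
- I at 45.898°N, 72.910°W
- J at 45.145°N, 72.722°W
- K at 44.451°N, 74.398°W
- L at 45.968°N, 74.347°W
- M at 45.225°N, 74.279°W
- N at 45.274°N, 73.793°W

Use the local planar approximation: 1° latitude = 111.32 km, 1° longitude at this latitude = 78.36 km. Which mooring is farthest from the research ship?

Distances from 45.266°N, 73.618°W:
A: 51.266 km
B: 35.590 km
C: 41.694 km
D: 122.224 km
E: 77.998 km
F: 74.926 km
G: 46.893 km
H: 26.731 km
I: 89.597 km
J: 71.491 km
K: 109.393 km
L: 96.799 km
M: 51.997 km
N: 13.742 km
Maximum: D at 122.224 km.

D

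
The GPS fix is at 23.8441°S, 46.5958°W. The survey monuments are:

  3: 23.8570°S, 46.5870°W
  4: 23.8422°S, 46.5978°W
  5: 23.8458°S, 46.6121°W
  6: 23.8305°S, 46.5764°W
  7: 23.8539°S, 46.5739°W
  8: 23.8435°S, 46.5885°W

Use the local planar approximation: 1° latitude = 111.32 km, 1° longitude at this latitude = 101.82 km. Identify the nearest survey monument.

Distances from 23.8441°S, 46.5958°W:
3: 1.6926 km
4: 0.2936 km
5: 1.6704 km
6: 2.4888 km
7: 2.4824 km
8: 0.7463 km
Minimum: 4 at 0.2936 km.

4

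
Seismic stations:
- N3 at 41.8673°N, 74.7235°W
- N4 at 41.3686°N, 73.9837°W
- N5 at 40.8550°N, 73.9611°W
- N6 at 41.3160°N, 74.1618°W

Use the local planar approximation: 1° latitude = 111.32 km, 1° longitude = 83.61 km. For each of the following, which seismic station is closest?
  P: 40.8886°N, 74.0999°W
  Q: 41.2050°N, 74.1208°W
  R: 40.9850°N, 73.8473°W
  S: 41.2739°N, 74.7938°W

P→N5; Q→N6; R→N5; S→N6

P at 40.8886°N, 74.0999°W:
  N3: √((0.9787·111.32)² + (-0.6236·83.61)²) = √(11869.859325 + 2718.495760) = 120.7823 km
  N4: √((0.4800·111.32)² + (0.1162·83.61)²) = √(2855.149609 + 94.390590) = 54.3097 km
  N5: √((-0.0336·111.32)² + (0.1388·83.61)²) = √(13.990233 + 134.677603) = 12.1929 km
  N6: √((0.4274·111.32)² + (-0.0619·83.61)²) = √(2263.682070 + 26.785376) = 47.8588 km
  → nearest: N5 (12.1929 km)
Q at 41.2050°N, 74.1208°W:
  N3: √((0.6623·111.32)² + (-0.6027·83.61)²) = √(5435.705328 + 2539.328166) = 89.3030 km
  N4: √((0.1636·111.32)² + (0.1371·83.61)²) = √(331.675196 + 131.398787) = 21.5192 km
  N5: √((-0.3500·111.32)² + (0.1597·83.61)²) = √(1518.037444 + 178.289710) = 41.1865 km
  N6: √((0.1110·111.32)² + (-0.0410·83.61)²) = √(152.683587 + 11.751253) = 12.8232 km
  → nearest: N6 (12.8232 km)
R at 40.9850°N, 73.8473°W:
  N3: √((0.8823·111.32)² + (-0.8762·83.61)²) = √(9646.704021 + 5366.893095) = 122.5300 km
  N4: √((0.3836·111.32)² + (-0.1364·83.61)²) = √(1823.490866 + 130.060431) = 44.1990 km
  N5: √((-0.1300·111.32)² + (-0.1138·83.61)²) = √(209.427207 + 90.531762) = 17.3193 km
  N6: √((0.3310·111.32)² + (-0.3145·83.61)²) = √(1357.695513 + 691.445169) = 45.2674 km
  → nearest: N5 (17.3193 km)
S at 41.2739°N, 74.7938°W:
  N3: √((0.5934·111.32)² + (0.0703·83.61)²) = √(4363.565298 + 34.548333) = 66.3183 km
  N4: √((0.0947·111.32)² + (0.8101·83.61)²) = √(111.133848 + 4587.686273) = 68.5479 km
  N5: √((-0.4189·111.32)² + (0.8327·83.61)²) = √(2174.538574 + 4847.229428) = 83.7960 km
  N6: √((0.0421·111.32)² + (0.6320·83.61)²) = √(21.963957 + 2792.226236) = 53.0489 km
  → nearest: N6 (53.0489 km)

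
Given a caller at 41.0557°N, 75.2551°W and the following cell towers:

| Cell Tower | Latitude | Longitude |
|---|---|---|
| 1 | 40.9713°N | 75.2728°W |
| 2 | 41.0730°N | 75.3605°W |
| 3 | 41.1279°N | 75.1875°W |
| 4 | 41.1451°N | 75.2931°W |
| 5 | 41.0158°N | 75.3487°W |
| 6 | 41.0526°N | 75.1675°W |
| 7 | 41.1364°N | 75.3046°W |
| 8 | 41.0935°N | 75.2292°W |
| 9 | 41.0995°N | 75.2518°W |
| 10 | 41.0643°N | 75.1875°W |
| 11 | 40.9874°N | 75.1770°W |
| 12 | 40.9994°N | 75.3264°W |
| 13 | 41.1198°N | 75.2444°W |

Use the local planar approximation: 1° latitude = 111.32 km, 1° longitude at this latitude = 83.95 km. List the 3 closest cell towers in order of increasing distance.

8, 9, 10

Distances from 41.0557°N, 75.2551°W:
1: 9.5122 km
2: 9.0555 km
3: 9.8389 km
4: 10.4508 km
5: 9.0262 km
6: 7.3621 km
7: 9.8981 km
8: 4.7365 km
9: 4.8837 km
10: 5.7552 km
11: 10.0397 km
12: 8.6664 km
13: 7.1919 km
Sorted: 8 (4.7365 km) < 9 (4.8837 km) < 10 (5.7552 km) < 13 (7.1919 km) < 6 (7.3621 km) < …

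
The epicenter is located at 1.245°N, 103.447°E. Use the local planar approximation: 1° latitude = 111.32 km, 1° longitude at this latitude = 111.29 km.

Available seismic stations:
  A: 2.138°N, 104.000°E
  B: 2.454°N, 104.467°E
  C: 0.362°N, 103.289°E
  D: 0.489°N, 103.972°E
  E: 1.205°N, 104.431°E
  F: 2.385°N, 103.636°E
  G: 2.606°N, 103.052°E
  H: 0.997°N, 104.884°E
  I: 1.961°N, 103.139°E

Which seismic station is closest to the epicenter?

I

Distances from 1.245°N, 103.447°E:
A: 116.917 km
B: 176.066 km
C: 99.856 km
D: 102.451 km
E: 109.600 km
F: 128.636 km
G: 157.755 km
H: 162.289 km
I: 86.763 km
Minimum: I at 86.763 km.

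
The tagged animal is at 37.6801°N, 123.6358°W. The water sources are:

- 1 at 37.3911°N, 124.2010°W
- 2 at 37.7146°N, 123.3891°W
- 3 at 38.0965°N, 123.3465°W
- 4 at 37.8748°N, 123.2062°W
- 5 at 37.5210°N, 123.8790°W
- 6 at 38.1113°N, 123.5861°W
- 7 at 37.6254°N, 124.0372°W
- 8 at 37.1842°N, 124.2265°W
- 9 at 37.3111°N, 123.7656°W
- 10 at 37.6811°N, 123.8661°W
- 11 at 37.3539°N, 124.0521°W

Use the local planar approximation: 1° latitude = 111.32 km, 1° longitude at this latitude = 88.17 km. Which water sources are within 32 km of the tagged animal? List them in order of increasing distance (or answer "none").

Distances from 37.6801°N, 123.6358°W:
1: 59.3161 km
2: 22.0880 km
3: 52.9084 km
4: 43.6405 km
5: 27.8115 km
6: 48.2008 km
7: 35.9115 km
8: 75.8945 km
9: 42.6416 km
10: 20.3059 km
11: 51.6321 km
Threshold 32 km: 10 (20.3059 km), 2 (22.0880 km), 5 (27.8115 km) are within range.

10, 2, 5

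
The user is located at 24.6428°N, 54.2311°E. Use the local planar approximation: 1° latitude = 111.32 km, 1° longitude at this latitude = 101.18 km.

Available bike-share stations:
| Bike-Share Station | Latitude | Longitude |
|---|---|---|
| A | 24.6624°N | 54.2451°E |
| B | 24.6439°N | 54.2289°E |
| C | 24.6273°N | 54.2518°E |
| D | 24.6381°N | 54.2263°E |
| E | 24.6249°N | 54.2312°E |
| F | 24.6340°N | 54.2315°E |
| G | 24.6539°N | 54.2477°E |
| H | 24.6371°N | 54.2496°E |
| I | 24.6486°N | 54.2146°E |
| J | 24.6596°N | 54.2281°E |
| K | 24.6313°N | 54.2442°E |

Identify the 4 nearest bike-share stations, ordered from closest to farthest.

B, D, F, I

Distances from 24.6428°N, 54.2311°E:
A: √((0.0196·111.32)² + (0.0140·101.18)²) = √(4.760565 + 2.006529) = 2.6014 km
B: √((0.0011·111.32)² + (-0.0022·101.18)²) = √(0.014994 + 0.049549) = 0.2541 km
C: √((-0.0155·111.32)² + (0.0207·101.18)²) = √(2.977212 + 4.386620) = 2.7136 km
D: √((-0.0047·111.32)² + (-0.0048·101.18)²) = √(0.273742 + 0.235870) = 0.7139 km
E: √((-0.0179·111.32)² + (0.0001·101.18)²) = √(3.970566 + 0.000102) = 1.9927 km
F: √((-0.0088·111.32)² + (0.0004·101.18)²) = √(0.959648 + 0.001638) = 0.9805 km
G: √((0.0111·111.32)² + (0.0166·101.18)²) = √(1.526836 + 2.821016) = 2.0852 km
H: √((-0.0057·111.32)² + (0.0185·101.18)²) = √(0.402621 + 3.503748) = 1.9765 km
I: √((0.0058·111.32)² + (-0.0165·101.18)²) = √(0.416872 + 2.787130) = 1.7900 km
J: √((0.0168·111.32)² + (-0.0030·101.18)²) = √(3.497558 + 0.092137) = 1.8946 km
K: √((-0.0115·111.32)² + (0.0131·101.18)²) = √(1.638861 + 1.756839) = 1.8427 km
Sorted: B (0.2541 km) < D (0.7139 km) < F (0.9805 km) < I (1.7900 km) < K (1.8427 km) < J (1.8946 km) < …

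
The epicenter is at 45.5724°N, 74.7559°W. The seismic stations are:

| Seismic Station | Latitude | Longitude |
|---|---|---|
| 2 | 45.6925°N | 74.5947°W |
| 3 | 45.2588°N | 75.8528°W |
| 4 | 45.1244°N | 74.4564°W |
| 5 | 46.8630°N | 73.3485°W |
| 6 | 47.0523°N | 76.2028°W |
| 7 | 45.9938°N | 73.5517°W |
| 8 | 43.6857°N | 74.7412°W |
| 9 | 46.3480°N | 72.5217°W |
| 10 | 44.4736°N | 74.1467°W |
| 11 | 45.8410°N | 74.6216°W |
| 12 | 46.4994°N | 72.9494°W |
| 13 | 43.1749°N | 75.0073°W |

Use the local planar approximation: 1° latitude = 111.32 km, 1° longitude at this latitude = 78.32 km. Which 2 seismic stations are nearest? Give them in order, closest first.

2, 11

Distances from 45.5724°N, 74.7559°W:
2: √((0.1201·111.32)² + (0.1612·78.32)²) = √(178.744386 + 159.395271) = 18.3886 km
3: √((-0.3136·111.32)² + (-1.0969·78.32)²) = √(1218.704749 + 7380.392019) = 92.7313 km
4: √((-0.4480·111.32)² + (0.2995·78.32)²) = √(2487.152548 + 550.223343) = 55.1124 km
5: √((1.2906·111.32)² + (1.4074·78.32)²) = √(20640.951665 + 12150.116747) = 181.0830 km
6: √((1.4799·111.32)² + (-1.4469·78.32)²) = √(27140.080763 + 12841.696183) = 199.9544 km
7: √((0.4214·111.32)² + (1.2042·78.32)²) = √(2200.571367 + 8894.931406) = 105.3352 km
8: √((-1.8867·111.32)² + (0.0147·78.32)²) = √(44111.527233 + 1.325501) = 210.0306 km
9: √((0.7756·111.32)² + (2.2342·78.32)²) = √(7454.559683 + 30618.890705) = 195.1242 km
10: √((-1.0988·111.32)² + (0.6092·78.32)²) = √(14961.794893 + 2276.486855) = 131.2946 km
11: √((0.2686·111.32)² + (0.1343·78.32)²) = √(894.043010 + 110.636234) = 31.6967 km
12: √((0.9270·111.32)² + (1.8065·78.32)²) = √(10648.927336 + 20018.027863) = 175.1198 km
13: √((-2.3975·111.32)² + (-0.2514·78.32)²) = √(71230.111966 + 387.682238) = 267.6150 km
Sorted: 2 (18.3886 km) < 11 (31.6967 km) < 4 (55.1124 km) < 3 (92.7313 km) < …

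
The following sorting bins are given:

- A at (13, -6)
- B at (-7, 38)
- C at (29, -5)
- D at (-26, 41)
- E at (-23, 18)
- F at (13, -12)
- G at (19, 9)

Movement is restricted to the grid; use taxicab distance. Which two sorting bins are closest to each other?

A and F

Pairwise distances:
A–B: 64
A–C: 17
A–D: 86
A–E: 60
A–F: 6
A–G: 21
B–C: 79
B–D: 22
B–E: 36
B–F: 70
B–G: 55
C–D: 101
C–E: 75
C–F: 23
C–G: 24
D–E: 26
D–F: 92
D–G: 77
E–F: 66
E–G: 51
F–G: 27
Closest pair: A–F at 6.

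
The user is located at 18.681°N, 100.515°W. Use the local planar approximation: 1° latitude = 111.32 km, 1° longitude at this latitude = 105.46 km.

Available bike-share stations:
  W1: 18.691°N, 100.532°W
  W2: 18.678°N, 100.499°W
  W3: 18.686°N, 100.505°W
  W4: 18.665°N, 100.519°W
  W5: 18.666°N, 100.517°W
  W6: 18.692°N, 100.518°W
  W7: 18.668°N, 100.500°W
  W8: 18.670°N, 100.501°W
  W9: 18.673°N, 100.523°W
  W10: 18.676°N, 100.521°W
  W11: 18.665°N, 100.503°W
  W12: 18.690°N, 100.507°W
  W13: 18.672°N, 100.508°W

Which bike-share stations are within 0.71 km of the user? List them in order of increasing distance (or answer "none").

none

Distances from 18.681°N, 100.515°W:
W1: 2.110 km
W2: 1.720 km
W3: 1.192 km
W4: 1.830 km
W5: 1.683 km
W6: 1.265 km
W7: 2.144 km
W8: 1.918 km
W9: 1.227 km
W10: 0.843 km
W11: 2.185 km
W12: 1.310 km
W13: 1.244 km
Threshold 0.71 km: none within range.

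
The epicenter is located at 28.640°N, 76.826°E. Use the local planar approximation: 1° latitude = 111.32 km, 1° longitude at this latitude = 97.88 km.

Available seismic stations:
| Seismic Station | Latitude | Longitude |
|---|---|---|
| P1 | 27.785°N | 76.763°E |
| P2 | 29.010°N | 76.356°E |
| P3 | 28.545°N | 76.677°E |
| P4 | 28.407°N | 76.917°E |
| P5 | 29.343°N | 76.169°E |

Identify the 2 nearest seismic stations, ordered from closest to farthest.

P3, P4

Distances from 28.640°N, 76.826°E:
P1: √((-0.855·111.32)² + (-0.063·97.88)²) = √(9058.96590 + 38.02498) = 95.378 km
P2: √((0.370·111.32)² + (-0.470·97.88)²) = √(1696.48429 + 2116.33121) = 61.748 km
P3: √((-0.095·111.32)² + (-0.149·97.88)²) = √(111.83909 + 212.69656) = 18.015 km
P4: √((-0.233·111.32)² + (0.091·97.88)²) = √(672.75702 + 79.33607) = 27.424 km
P5: √((0.703·111.32)² + (-0.657·97.88)²) = √(6124.30830 + 4135.41083) = 101.290 km
Sorted: P3 (18.015 km) < P4 (27.424 km) < P2 (61.748 km) < P1 (95.378 km) < …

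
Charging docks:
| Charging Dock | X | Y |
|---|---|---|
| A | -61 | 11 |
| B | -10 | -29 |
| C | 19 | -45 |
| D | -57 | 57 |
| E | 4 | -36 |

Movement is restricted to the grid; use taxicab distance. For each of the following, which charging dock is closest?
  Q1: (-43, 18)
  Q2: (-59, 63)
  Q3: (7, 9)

Q1→A; Q2→D; Q3→E

Q1 at (-43, 18):
  A: 25
  B: 80
  C: 125
  D: 53
  E: 101
  → nearest: A (25)
Q2 at (-59, 63):
  A: 54
  B: 141
  C: 186
  D: 8
  E: 162
  → nearest: D (8)
Q3 at (7, 9):
  A: 70
  B: 55
  C: 66
  D: 112
  E: 48
  → nearest: E (48)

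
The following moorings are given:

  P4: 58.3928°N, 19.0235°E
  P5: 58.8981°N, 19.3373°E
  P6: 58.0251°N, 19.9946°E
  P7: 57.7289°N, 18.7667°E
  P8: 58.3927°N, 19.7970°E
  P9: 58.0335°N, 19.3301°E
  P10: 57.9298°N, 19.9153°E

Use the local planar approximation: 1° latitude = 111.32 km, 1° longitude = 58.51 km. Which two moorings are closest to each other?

Pairwise distances:
P6–P10: 11.5791 km
P9–P10: 36.1337 km
P6–P9: 38.8911 km
P6–P8: 42.5231 km
P4–P9: 43.8360 km
P4–P8: 45.2575 km
P7–P9: 47.2908 km
P8–P9: 48.4271 km
P8–P10: 51.9928 km
P4–P5: 59.1707 km
P5–P8: 62.3600 km
P4–P6: 70.0276 km
P7–P10: 70.8281 km
P4–P10: 73.3428 km
P4–P7: 75.4173 km
P6–P7: 79.0496 km
P7–P8: 95.3644 km
P5–P9: 96.2482 km
P5–P6: 104.5154 km
P5–P10: 112.9719 km
P5–P7: 134.3690 km
Closest pair: P6–P10 at 11.5791 km.

P6 and P10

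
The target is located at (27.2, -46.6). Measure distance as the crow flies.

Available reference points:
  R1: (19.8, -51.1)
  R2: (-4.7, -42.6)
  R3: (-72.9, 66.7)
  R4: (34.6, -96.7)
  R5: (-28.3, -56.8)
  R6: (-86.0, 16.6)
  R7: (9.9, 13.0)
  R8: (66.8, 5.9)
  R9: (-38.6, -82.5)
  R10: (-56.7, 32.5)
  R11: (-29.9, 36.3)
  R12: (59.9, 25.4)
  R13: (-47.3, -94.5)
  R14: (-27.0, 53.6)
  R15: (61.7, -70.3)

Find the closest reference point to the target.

Distances from (27.2, -46.6):
R1: √((-7.4)² + (-4.5)²) = √(54.760 + 20.250) = 8.7
R2: √((-31.9)² + (4.0)²) = √(1017.610 + 16.000) = 32.1
R3: √((-100.1)² + (113.3)²) = √(10020.010 + 12836.890) = 151.2
R4: √((7.4)² + (-50.1)²) = √(54.760 + 2510.010) = 50.6
R5: √((-55.5)² + (-10.2)²) = √(3080.250 + 104.040) = 56.4
R6: √((-113.2)² + (63.2)²) = √(12814.240 + 3994.240) = 129.6
R7: √((-17.3)² + (59.6)²) = √(299.290 + 3552.160) = 62.1
R8: √((39.6)² + (52.5)²) = √(1568.160 + 2756.250) = 65.8
R9: √((-65.8)² + (-35.9)²) = √(4329.640 + 1288.810) = 75.0
R10: √((-83.9)² + (79.1)²) = √(7039.210 + 6256.810) = 115.3
R11: √((-57.1)² + (82.9)²) = √(3260.410 + 6872.410) = 100.7
R12: √((32.7)² + (72.0)²) = √(1069.290 + 5184.000) = 79.1
R13: √((-74.5)² + (-47.9)²) = √(5550.250 + 2294.410) = 88.6
R14: √((-54.2)² + (100.2)²) = √(2937.640 + 10040.040) = 113.9
R15: √((34.5)² + (-23.7)²) = √(1190.250 + 561.690) = 41.9
Minimum: R1 at 8.7.

R1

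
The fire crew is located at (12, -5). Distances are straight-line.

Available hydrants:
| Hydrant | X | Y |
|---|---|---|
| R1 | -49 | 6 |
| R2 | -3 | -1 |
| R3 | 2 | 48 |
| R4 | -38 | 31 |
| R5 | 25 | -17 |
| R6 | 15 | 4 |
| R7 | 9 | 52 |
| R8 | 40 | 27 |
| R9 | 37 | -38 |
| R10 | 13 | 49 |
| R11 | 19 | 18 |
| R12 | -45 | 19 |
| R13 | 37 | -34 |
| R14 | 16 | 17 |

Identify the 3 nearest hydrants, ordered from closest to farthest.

Distances from (12, -5):
R1: 62.0
R2: 15.5
R3: 53.9
R4: 61.6
R5: 17.7
R6: 9.5
R7: 57.1
R8: 42.5
R9: 41.4
R10: 54.0
R11: 24.0
R12: 61.8
R13: 38.3
R14: 22.4
Sorted: R6 (9.5) < R2 (15.5) < R5 (17.7) < R14 (22.4) < R11 (24.0) < …

R6, R2, R5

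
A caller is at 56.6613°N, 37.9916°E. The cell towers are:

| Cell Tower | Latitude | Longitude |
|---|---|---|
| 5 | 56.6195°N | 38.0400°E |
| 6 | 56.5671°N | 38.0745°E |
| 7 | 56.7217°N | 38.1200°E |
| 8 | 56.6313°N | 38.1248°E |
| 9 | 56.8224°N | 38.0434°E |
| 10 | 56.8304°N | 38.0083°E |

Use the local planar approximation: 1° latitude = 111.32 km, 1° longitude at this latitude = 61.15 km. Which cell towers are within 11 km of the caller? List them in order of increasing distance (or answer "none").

Distances from 56.6613°N, 37.9916°E:
5: 5.5147 km
6: 11.6474 km
7: 10.3372 km
8: 8.8032 km
9: 18.2112 km
10: 18.8519 km
Threshold 11 km: 5 (5.5147 km), 8 (8.8032 km), 7 (10.3372 km) are within range.

5, 8, 7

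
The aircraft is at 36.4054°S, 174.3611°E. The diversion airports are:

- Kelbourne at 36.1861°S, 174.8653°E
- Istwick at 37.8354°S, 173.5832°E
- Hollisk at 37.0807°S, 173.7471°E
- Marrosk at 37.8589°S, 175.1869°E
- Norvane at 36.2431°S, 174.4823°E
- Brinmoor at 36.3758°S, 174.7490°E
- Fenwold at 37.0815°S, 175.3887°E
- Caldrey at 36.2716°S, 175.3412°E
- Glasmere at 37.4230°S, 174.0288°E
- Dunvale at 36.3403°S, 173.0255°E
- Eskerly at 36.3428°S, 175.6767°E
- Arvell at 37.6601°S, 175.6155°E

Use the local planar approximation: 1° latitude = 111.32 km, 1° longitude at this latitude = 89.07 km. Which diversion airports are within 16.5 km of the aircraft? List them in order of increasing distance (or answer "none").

Distances from 36.4054°S, 174.3611°E:
Kelbourne: 51.1155 km
Istwick: 173.6130 km
Hollisk: 92.9628 km
Marrosk: 177.7375 km
Norvane: 21.0467 km
Brinmoor: 34.7070 km
Fenwold: 118.4990 km
Caldrey: 88.5590 km
Glasmere: 117.0821 km
Dunvale: 119.1824 km
Eskerly: 117.3875 km
Arvell: 178.8633 km
Threshold 16.5 km: none within range.

none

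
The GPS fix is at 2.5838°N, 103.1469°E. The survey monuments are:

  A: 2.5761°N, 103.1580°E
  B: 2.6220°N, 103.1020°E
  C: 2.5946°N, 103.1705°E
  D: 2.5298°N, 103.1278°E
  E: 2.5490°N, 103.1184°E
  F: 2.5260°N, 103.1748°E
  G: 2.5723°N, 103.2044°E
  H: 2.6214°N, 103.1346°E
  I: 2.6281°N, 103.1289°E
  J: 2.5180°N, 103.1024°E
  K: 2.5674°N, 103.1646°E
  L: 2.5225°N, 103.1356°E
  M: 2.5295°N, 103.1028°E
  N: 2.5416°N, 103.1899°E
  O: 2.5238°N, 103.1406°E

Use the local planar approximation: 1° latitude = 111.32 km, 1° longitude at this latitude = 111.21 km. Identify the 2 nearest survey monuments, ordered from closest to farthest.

Distances from 2.5838°N, 103.1469°E:
A: 1.5028 km
B: 6.5587 km
C: 2.8868 km
D: 6.3755 km
E: 5.0053 km
F: 7.1433 km
G: 6.5215 km
H: 4.4035 km
I: 5.3223 km
J: 8.8399 km
K: 2.6847 km
L: 6.9387 km
M: 7.7840 km
N: 6.7034 km
O: 6.7158 km
Sorted: A (1.5028 km) < K (2.6847 km) < C (2.8868 km) < H (4.4035 km) < …

A, K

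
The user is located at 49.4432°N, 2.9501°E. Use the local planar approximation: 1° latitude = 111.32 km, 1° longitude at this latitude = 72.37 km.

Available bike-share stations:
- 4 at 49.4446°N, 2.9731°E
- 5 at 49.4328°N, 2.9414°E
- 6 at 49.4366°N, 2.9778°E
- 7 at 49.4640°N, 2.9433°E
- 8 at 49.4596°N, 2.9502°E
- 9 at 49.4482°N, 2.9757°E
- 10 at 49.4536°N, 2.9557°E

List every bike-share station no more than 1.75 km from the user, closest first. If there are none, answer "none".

Distances from 49.4432°N, 2.9501°E:
4: √((0.0014·111.32)² + (0.0230·72.37)²) = √(0.024289 + 2.770594) = 1.6718 km
5: √((-0.0104·111.32)² + (-0.0087·72.37)²) = √(1.340334 + 0.396420) = 1.3179 km
6: √((-0.0066·111.32)² + (0.0277·72.37)²) = √(0.539802 + 4.018618) = 2.1350 km
7: √((0.0208·111.32)² + (-0.0068·72.37)²) = √(5.361336 + 0.242178) = 2.3672 km
8: √((0.0164·111.32)² + (0.0001·72.37)²) = √(3.332991 + 0.000052) = 1.8257 km
9: √((0.0050·111.32)² + (0.0256·72.37)²) = √(0.309804 + 3.432394) = 1.9345 km
10: √((0.0104·111.32)² + (0.0056·72.37)²) = √(1.340334 + 0.164245) = 1.2266 km
Threshold 1.75 km: 10 (1.2266 km), 5 (1.3179 km), 4 (1.6718 km) are within range.

10, 5, 4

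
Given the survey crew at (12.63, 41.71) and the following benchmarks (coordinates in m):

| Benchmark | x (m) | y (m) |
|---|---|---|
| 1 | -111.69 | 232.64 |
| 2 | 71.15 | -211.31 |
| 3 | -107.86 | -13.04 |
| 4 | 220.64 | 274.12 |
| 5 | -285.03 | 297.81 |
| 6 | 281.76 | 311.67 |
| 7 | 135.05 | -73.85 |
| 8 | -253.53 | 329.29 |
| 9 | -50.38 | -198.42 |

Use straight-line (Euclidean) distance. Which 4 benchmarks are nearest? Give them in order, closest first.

Distances from (12.63, 41.71):
1: 227.84 m
2: 259.70 m
3: 132.35 m
4: 311.90 m
5: 392.67 m
6: 381.19 m
7: 168.35 m
8: 391.85 m
9: 248.26 m
Sorted: 3 (132.35 m) < 7 (168.35 m) < 1 (227.84 m) < 9 (248.26 m) < 2 (259.70 m) < 4 (311.90 m) < …

3, 7, 1, 9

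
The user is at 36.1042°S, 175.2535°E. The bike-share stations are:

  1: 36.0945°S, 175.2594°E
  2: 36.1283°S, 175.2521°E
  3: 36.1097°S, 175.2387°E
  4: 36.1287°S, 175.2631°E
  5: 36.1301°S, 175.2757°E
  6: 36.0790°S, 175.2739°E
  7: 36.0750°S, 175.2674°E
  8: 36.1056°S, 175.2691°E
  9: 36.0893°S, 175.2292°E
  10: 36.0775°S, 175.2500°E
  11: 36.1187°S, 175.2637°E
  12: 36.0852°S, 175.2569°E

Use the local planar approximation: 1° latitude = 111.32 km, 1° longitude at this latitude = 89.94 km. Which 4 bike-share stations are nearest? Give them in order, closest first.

1, 8, 3, 11

Distances from 36.1042°S, 175.2535°E:
1: 1.2031 km
2: 2.6858 km
3: 1.4652 km
4: 2.8607 km
5: 3.5071 km
6: 3.3520 km
7: 3.4827 km
8: 1.4117 km
9: 2.7437 km
10: 2.9889 km
11: 1.8566 km
12: 2.1371 km
Sorted: 1 (1.2031 km) < 8 (1.4117 km) < 3 (1.4652 km) < 11 (1.8566 km) < 12 (2.1371 km) < 2 (2.6858 km) < …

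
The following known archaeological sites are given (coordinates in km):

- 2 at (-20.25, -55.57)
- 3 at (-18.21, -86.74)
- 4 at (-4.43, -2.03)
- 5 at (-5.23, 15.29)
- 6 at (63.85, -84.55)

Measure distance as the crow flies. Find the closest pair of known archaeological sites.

4 and 5

Pairwise distances:
4–5: 17.34 km
2–3: 31.24 km
2–4: 55.83 km
2–5: 72.43 km
3–6: 82.09 km
3–4: 85.82 km
2–6: 88.95 km
3–5: 102.85 km
4–6: 107.11 km
5–6: 121.41 km
Closest pair: 4–5 at 17.34 km.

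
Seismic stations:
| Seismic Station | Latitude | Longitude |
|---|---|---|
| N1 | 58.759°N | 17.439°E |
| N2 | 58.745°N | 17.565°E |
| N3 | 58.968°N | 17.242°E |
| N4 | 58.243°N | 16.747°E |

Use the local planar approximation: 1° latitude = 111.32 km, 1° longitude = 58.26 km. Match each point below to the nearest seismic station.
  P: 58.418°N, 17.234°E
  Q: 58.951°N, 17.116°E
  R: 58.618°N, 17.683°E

P→N4; Q→N3; R→N2

P at 58.418°N, 17.234°E:
  N1: 39.795 km
  N2: 41.194 km
  N3: 61.228 km
  N4: 34.417 km
  → nearest: N4 (34.417 km)
Q at 58.951°N, 17.116°E:
  N1: 28.477 km
  N2: 34.787 km
  N3: 7.581 km
  N4: 81.694 km
  → nearest: N3 (7.581 km)
R at 58.618°N, 17.683°E:
  N1: 21.177 km
  N2: 15.720 km
  N3: 46.671 km
  N4: 68.675 km
  → nearest: N2 (15.720 km)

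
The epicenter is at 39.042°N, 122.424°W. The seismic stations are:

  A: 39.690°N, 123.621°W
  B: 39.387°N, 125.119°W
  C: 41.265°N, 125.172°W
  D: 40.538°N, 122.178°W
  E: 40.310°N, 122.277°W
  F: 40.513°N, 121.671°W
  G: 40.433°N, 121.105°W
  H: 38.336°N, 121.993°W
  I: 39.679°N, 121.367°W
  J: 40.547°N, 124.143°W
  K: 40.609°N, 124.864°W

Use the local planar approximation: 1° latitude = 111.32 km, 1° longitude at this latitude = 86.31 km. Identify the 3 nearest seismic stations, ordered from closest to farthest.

Distances from 39.042°N, 122.424°W:
A: √((0.648·111.32)² + (-1.197·86.31)²) = √(5203.51016 + 10673.59043) = 126.004 km
B: √((0.345·111.32)² + (-2.695·86.31)²) = √(1474.97475 + 54105.29537) = 235.755 km
C: √((2.223·111.32)² + (-2.748·86.31)²) = √(61238.60947 + 56254.29548) = 342.772 km
D: √((1.496·111.32)² + (0.246·86.31)²) = √(27733.81297 + 450.80886) = 167.883 km
E: √((1.268·111.32)² + (0.147·86.31)²) = √(19924.38396 + 160.97443) = 141.723 km
F: √((1.471·111.32)² + (0.753·86.31)²) = √(26814.62580 + 4223.88597) = 176.178 km
G: √((1.391·111.32)² + (1.319·86.31)²) = √(23977.32088 + 12960.20360) = 192.191 km
H: √((-0.706·111.32)² + (0.431·86.31)²) = √(6176.68989 + 1383.81098) = 86.951 km
I: √((0.637·111.32)² + (1.057·86.31)²) = √(5028.34723 + 8322.85269) = 115.547 km
J: √((1.505·111.32)² + (-1.719·86.31)²) = √(28068.51234 + 22012.73405) = 223.788 km
K: √((1.567·111.32)² + (-2.440·86.31)²) = √(30428.76935 + 44350.84369) = 273.459 km
Sorted: H (86.951 km) < I (115.547 km) < A (126.004 km) < E (141.723 km) < D (167.883 km) < …

H, I, A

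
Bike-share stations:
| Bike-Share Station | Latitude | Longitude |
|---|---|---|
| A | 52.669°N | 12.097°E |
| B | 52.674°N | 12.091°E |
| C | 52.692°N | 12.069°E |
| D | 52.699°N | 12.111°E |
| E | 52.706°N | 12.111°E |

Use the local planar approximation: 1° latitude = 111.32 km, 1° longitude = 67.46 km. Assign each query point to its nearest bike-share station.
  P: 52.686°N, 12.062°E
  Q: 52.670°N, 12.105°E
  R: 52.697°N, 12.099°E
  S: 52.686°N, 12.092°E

P→C; Q→A; R→D; S→B

P at 52.686°N, 12.062°E:
  A: √((-0.017·111.32)² + (0.035·67.46)²) = √(3.58133 + 5.57479) = 3.026 km
  B: √((-0.012·111.32)² + (0.029·67.46)²) = √(1.78447 + 3.82727) = 2.369 km
  C: √((0.006·111.32)² + (0.007·67.46)²) = √(0.44612 + 0.22299) = 0.818 km
  D: √((0.013·111.32)² + (0.049·67.46)²) = √(2.09427 + 10.92659) = 3.608 km
  E: √((0.020·111.32)² + (0.049·67.46)²) = √(4.95686 + 10.92659) = 3.985 km
  → nearest: C (0.818 km)
Q at 52.670°N, 12.105°E:
  A: √((-0.001·111.32)² + (-0.008·67.46)²) = √(0.01239 + 0.29125) = 0.551 km
  B: √((0.004·111.32)² + (-0.014·67.46)²) = √(0.19827 + 0.89197) = 1.044 km
  C: √((0.022·111.32)² + (-0.036·67.46)²) = √(5.99780 + 5.89790) = 3.449 km
  D: √((0.029·111.32)² + (0.006·67.46)²) = √(10.42179 + 0.16383) = 3.254 km
  E: √((0.036·111.32)² + (0.006·67.46)²) = √(16.06022 + 0.16383) = 4.028 km
  → nearest: A (0.551 km)
R at 52.697°N, 12.099°E:
  A: √((-0.028·111.32)² + (-0.002·67.46)²) = √(9.71544 + 0.01820) = 3.120 km
  B: √((-0.023·111.32)² + (-0.008·67.46)²) = √(6.55544 + 0.29125) = 2.617 km
  C: √((-0.005·111.32)² + (-0.030·67.46)²) = √(0.30980 + 4.09577) = 2.099 km
  D: √((0.002·111.32)² + (0.012·67.46)²) = √(0.04957 + 0.65532) = 0.840 km
  E: √((0.009·111.32)² + (0.012·67.46)²) = √(1.00376 + 0.65532) = 1.288 km
  → nearest: D (0.840 km)
S at 52.686°N, 12.092°E:
  A: √((-0.017·111.32)² + (0.005·67.46)²) = √(3.58133 + 0.11377) = 1.922 km
  B: √((-0.012·111.32)² + (-0.001·67.46)²) = √(1.78447 + 0.00455) = 1.338 km
  C: √((0.006·111.32)² + (-0.023·67.46)²) = √(0.44612 + 2.40740) = 1.689 km
  D: √((0.013·111.32)² + (0.019·67.46)²) = √(2.09427 + 1.64286) = 1.933 km
  E: √((0.020·111.32)² + (0.019·67.46)²) = √(4.95686 + 1.64286) = 2.569 km
  → nearest: B (1.338 km)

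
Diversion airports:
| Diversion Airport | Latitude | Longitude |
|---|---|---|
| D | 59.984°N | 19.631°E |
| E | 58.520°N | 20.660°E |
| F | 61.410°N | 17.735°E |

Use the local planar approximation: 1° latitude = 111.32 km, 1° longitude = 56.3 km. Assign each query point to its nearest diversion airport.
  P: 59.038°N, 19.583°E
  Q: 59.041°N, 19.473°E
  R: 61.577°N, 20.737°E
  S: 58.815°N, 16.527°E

P at 59.038°N, 19.583°E:
  D: √((0.946·111.32)² + (0.048·56.3)²) = √(11089.92651 + 7.30297) = 105.343 km
  E: √((-0.518·111.32)² + (1.077·56.3)²) = √(3325.10922 + 3676.61535) = 83.676 km
  F: √((2.372·111.32)² + (-1.848·56.3)²) = √(69722.95173 + 10824.82100) = 283.809 km
  → nearest: E (83.676 km)
Q at 59.041°N, 19.473°E:
  D: √((0.943·111.32)² + (0.158·56.3)²) = √(11019.70024 + 79.12814) = 105.351 km
  E: √((-0.521·111.32)² + (1.187·56.3)²) = √(3363.73553 + 4465.99495) = 88.486 km
  F: √((2.369·111.32)² + (-1.738·56.3)²) = √(69546.69828 + 9574.50508) = 281.285 km
  → nearest: E (88.486 km)
R at 61.577°N, 20.737°E:
  D: √((-1.593·111.32)² + (-1.106·56.3)²) = √(31446.90777 + 3877.27892) = 187.947 km
  E: √((-3.057·111.32)² + (-0.077·56.3)²) = √(115807.65637 + 18.79309) = 340.333 km
  F: √((-0.167·111.32)² + (-3.002·56.3)²) = √(345.60446 + 28565.25896) = 170.032 km
  → nearest: F (170.032 km)
S at 58.815°N, 16.527°E:
  D: √((1.169·111.32)² + (3.104·56.3)²) = √(16934.61851 + 30539.37993) = 217.885 km
  E: √((-0.295·111.32)² + (4.133·56.3)²) = √(1078.42619 + 54143.65881) = 234.994 km
  F: √((2.595·111.32)² + (1.208·56.3)²) = √(83448.99673 + 4625.41451) = 296.773 km
  → nearest: D (217.885 km)

P→E; Q→E; R→F; S→D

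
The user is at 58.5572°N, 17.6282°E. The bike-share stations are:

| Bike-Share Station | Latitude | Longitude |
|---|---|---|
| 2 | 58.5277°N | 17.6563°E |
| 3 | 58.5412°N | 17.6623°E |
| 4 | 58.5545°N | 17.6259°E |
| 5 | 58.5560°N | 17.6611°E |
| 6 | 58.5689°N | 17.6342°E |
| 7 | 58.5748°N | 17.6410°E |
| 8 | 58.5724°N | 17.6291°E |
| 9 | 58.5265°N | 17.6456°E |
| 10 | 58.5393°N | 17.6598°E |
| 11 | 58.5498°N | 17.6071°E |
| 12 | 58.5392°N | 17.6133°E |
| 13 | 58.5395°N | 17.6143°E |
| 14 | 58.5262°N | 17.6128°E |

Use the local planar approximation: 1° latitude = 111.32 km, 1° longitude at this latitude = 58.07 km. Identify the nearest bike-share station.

Distances from 58.5572°N, 17.6282°E:
2: √((-0.0295·111.32)² + (0.0281·58.07)²) = √(10.784262 + 2.662664) = 3.6670 km
3: √((-0.0160·111.32)² + (0.0341·58.07)²) = √(3.172388 + 3.921141) = 2.6634 km
4: √((-0.0027·111.32)² + (-0.0023·58.07)²) = √(0.090339 + 0.017839) = 0.3289 km
5: √((-0.0012·111.32)² + (0.0329·58.07)²) = √(0.017845 + 3.650022) = 1.9152 km
6: √((0.0117·111.32)² + (0.0060·58.07)²) = √(1.696360 + 0.121396) = 1.3482 km
7: √((0.0176·111.32)² + (0.0128·58.07)²) = √(3.838590 + 0.552489) = 2.0955 km
8: √((0.0152·111.32)² + (0.0009·58.07)²) = √(2.863081 + 0.002731) = 1.6929 km
9: √((-0.0307·111.32)² + (0.0174·58.07)²) = √(11.679470 + 1.020945) = 3.5638 km
10: √((-0.0179·111.32)² + (0.0316·58.07)²) = √(3.970566 + 3.367269) = 2.7088 km
11: √((-0.0074·111.32)² + (-0.0211·58.07)²) = √(0.678594 + 1.501304) = 1.4764 km
12: √((-0.0180·111.32)² + (-0.0149·58.07)²) = √(4.015054 + 0.748645) = 2.1826 km
13: √((-0.0177·111.32)² + (-0.0139·58.07)²) = √(3.882334 + 0.651528) = 2.1293 km
14: √((-0.0310·111.32)² + (-0.0154·58.07)²) = √(11.908849 + 0.799733) = 3.5649 km
Minimum: 4 at 0.3289 km.

4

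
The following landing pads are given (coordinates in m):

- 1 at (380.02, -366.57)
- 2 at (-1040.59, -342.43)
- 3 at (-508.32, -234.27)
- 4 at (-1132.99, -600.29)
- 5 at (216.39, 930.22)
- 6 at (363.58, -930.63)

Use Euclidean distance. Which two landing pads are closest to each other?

Pairwise distances:
1–2: 1420.82 m
1–3: 898.14 m
1–4: 1530.96 m
1–5: 1307.07 m
1–6: 564.30 m
2–3: 543.15 m
2–4: 273.92 m
2–5: 1788.75 m
2–6: 1522.39 m
3–4: 724.01 m
3–5: 1371.58 m
3–6: 1115.85 m
4–5: 2040.41 m
4–6: 1532.59 m
5–6: 1866.66 m
Closest pair: 2–4 at 273.92 m.

2 and 4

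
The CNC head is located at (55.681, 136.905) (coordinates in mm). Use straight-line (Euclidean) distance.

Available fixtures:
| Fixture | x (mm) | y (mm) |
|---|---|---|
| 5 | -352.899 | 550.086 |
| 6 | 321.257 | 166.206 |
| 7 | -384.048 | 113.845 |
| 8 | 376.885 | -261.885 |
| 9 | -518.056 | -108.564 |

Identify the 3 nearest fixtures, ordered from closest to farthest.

Distances from (55.681, 136.905):
5: √((-408.580)² + (413.181)²) = √(166937.61640 + 170718.53876) = 581.082 mm
6: √((265.576)² + (29.301)²) = √(70530.61178 + 858.54860) = 267.188 mm
7: √((-439.729)² + (-23.060)²) = √(193361.59344 + 531.76360) = 440.333 mm
8: √((321.204)² + (-398.790)²) = √(103172.00962 + 159033.46410) = 512.060 mm
9: √((-573.737)² + (-245.469)²) = √(329174.14517 + 60255.02996) = 624.043 mm
Sorted: 6 (267.188 mm) < 7 (440.333 mm) < 8 (512.060 mm) < 5 (581.082 mm) < 9 (624.043 mm)

6, 7, 8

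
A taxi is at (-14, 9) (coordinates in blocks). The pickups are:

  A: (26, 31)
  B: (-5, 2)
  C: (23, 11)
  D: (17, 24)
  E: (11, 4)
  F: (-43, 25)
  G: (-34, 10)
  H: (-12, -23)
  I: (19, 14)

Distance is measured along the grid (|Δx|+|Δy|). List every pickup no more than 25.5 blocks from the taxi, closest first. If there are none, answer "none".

B, G

Distances from (-14, 9):
A: 62 blocks
B: 16 blocks
C: 39 blocks
D: 46 blocks
E: 30 blocks
F: 45 blocks
G: 21 blocks
H: 34 blocks
I: 38 blocks
Threshold 25.5 blocks: B (16 blocks), G (21 blocks) are within range.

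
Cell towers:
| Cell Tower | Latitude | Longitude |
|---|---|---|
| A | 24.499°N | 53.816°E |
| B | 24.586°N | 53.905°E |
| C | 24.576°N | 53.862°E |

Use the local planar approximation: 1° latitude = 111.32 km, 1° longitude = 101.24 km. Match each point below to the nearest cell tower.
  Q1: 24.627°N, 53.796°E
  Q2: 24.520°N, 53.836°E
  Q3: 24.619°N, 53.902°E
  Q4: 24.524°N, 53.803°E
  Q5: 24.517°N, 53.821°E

Q1 at 24.627°N, 53.796°E:
  A: √((-0.128·111.32)² + (0.020·101.24)²) = √(203.03286 + 4.09982) = 14.392 km
  B: √((-0.041·111.32)² + (0.109·101.24)²) = √(20.83119 + 121.77476) = 11.942 km
  C: √((-0.051·111.32)² + (0.066·101.24)²) = √(32.23196 + 44.64699) = 8.768 km
  → nearest: C (8.768 km)
Q2 at 24.520°N, 53.836°E:
  A: √((-0.021·111.32)² + (-0.020·101.24)²) = √(5.46493 + 4.09982) = 3.093 km
  B: √((0.066·111.32)² + (0.069·101.24)²) = √(53.98017 + 48.79805) = 10.138 km
  C: √((0.056·111.32)² + (0.026·101.24)²) = √(38.86176 + 6.92869) = 6.767 km
  → nearest: A (3.093 km)
Q3 at 24.619°N, 53.902°E:
  A: √((-0.120·111.32)² + (-0.086·101.24)²) = √(178.44685 + 75.80558) = 15.945 km
  B: √((-0.033·111.32)² + (0.003·101.24)²) = √(13.49504 + 0.09225) = 3.686 km
  C: √((-0.043·111.32)² + (-0.040·101.24)²) = √(22.91307 + 16.39926) = 6.270 km
  → nearest: B (3.686 km)
Q4 at 24.524°N, 53.803°E:
  A: √((-0.025·111.32)² + (0.013·101.24)²) = √(7.74509 + 1.73217) = 3.079 km
  B: √((0.062·111.32)² + (0.102·101.24)²) = √(47.63540 + 106.63619) = 12.421 km
  C: √((0.052·111.32)² + (0.059·101.24)²) = √(33.50835 + 35.67864) = 8.318 km
  → nearest: A (3.079 km)
Q5 at 24.517°N, 53.821°E:
  A: √((-0.018·111.32)² + (-0.005·101.24)²) = √(4.01505 + 0.25624) = 2.067 km
  B: √((0.069·111.32)² + (0.084·101.24)²) = √(58.99899 + 72.32074) = 11.459 km
  C: √((0.059·111.32)² + (0.041·101.24)²) = √(43.13705 + 17.22947) = 7.770 km
  → nearest: A (2.067 km)

Q1→C; Q2→A; Q3→B; Q4→A; Q5→A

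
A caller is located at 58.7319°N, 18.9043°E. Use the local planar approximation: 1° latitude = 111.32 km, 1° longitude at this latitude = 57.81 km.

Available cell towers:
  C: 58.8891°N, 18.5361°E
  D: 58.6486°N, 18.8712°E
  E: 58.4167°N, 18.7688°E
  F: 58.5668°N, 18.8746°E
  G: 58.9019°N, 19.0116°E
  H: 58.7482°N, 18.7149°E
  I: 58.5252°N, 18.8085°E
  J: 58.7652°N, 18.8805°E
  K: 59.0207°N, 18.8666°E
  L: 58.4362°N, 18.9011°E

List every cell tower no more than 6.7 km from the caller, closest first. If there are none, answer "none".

Distances from 58.7319°N, 18.9043°E:
C: √((0.1572·111.32)² + (-0.3682·57.81)²) = √(306.232640 + 453.078555) = 27.5556 km
D: √((-0.0833·111.32)² + (-0.0331·57.81)²) = √(85.987713 + 3.661524) = 9.4683 km
E: √((-0.3152·111.32)² + (-0.1355·57.81)²) = √(1231.172235 + 61.359884) = 35.9518 km
F: √((-0.1651·111.32)² + (-0.0297·57.81)²) = √(337.785141 + 2.947941) = 18.4590 km
G: √((0.1700·111.32)² + (0.1073·57.81)²) = √(358.132915 + 38.477370) = 19.9151 km
H: √((0.0163·111.32)² + (-0.1894·57.81)²) = √(3.292468 + 119.885287) = 11.0985 km
I: √((-0.2067·111.32)² + (-0.0958·57.81)²) = √(529.452921 + 30.671637) = 23.6670 km
J: √((0.0333·111.32)² + (-0.0238·57.81)²) = √(13.741523 + 1.893040) = 3.9541 km
K: √((0.2888·111.32)² + (-0.0377·57.81)²) = √(1033.572089 + 4.749946) = 32.2230 km
L: √((-0.2957·111.32)² + (-0.0032·57.81)²) = √(1083.550219 + 0.034222) = 32.9178 km
Threshold 6.7 km: J (3.9541 km) is within range.

J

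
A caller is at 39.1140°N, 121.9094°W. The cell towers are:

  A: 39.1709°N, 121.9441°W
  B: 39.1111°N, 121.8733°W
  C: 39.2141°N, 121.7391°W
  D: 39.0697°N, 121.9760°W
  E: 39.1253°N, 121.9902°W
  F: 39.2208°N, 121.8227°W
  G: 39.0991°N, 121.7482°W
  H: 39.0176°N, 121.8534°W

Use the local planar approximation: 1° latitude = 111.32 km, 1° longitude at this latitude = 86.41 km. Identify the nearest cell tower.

Distances from 39.1140°N, 121.9094°W:
A: √((0.0569·111.32)² + (-0.0347·86.41)²) = √(40.120924 + 8.990564) = 7.0080 km
B: √((-0.0029·111.32)² + (0.0361·86.41)²) = √(0.104218 + 9.730663) = 3.1361 km
C: √((0.1001·111.32)² + (0.1703·86.41)²) = √(124.169391 + 216.549560) = 18.4586 km
D: √((-0.0443·111.32)² + (-0.0666·86.41)²) = √(24.319456 + 33.118943) = 7.5788 km
E: √((0.0113·111.32)² + (-0.0808·86.41)²) = √(1.582353 + 48.747319) = 7.0943 km
F: √((0.1068·111.32)² + (0.0867·86.41)²) = √(141.347750 + 56.126273) = 14.0525 km
G: √((-0.0149·111.32)² + (0.1612·86.41)²) = √(2.751180 + 194.025176) = 14.0277 km
H: √((-0.0964·111.32)² + (0.0560·86.41)²) = √(115.159684 + 23.415534) = 11.7718 km
Minimum: B at 3.1361 km.

B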